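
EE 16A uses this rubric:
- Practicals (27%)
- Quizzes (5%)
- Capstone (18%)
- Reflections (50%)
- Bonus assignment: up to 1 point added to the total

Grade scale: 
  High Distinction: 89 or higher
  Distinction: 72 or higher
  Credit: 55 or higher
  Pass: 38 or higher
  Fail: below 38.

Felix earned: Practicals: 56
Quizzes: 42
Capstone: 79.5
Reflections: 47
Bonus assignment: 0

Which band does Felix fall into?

Weighted total:
  Practicals 56 × 0.27 = 15.12
  Quizzes 42 × 0.05 = 2.1
  Capstone 79.5 × 0.18 = 14.31
  Reflections 47 × 0.5 = 23.5
Sum = 55.03
Bonus assignment: 55.03 + 0 = 55.03
55.03 is ≥ 55 and < 72 → Credit

Credit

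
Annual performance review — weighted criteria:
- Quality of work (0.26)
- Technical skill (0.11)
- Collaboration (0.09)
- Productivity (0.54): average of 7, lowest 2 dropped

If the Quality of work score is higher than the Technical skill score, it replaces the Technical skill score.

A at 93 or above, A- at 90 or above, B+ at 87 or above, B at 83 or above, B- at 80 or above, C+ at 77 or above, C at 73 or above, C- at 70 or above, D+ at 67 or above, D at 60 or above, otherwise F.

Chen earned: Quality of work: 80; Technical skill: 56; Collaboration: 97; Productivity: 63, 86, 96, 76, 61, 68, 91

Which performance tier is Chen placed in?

B

Productivity: drop 61, 63 → average of remaining 5 = 417/5 = 83.4
Quality of work (80) > Technical skill (56), so Technical skill counts as 80.
Weighted total:
  Quality of work 80 × 0.26 = 20.8
  Technical skill 80 × 0.11 = 8.8
  Collaboration 97 × 0.09 = 8.73
  Productivity 83.4 × 0.54 = 45.036
Sum = 83.366
83.366 is ≥ 83 and < 87 → B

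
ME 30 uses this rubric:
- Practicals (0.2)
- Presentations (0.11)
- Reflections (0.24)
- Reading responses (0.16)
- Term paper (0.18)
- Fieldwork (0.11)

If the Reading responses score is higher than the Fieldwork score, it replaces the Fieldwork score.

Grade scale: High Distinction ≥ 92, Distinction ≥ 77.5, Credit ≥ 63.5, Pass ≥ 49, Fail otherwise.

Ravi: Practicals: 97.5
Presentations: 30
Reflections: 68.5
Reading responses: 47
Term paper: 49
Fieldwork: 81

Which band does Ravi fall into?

Reading responses (47) ≤ Fieldwork (81), so Fieldwork stays at 81.
Weighted total:
  Practicals 97.5 × 0.2 = 19.5
  Presentations 30 × 0.11 = 3.3
  Reflections 68.5 × 0.24 = 16.44
  Reading responses 47 × 0.16 = 7.52
  Term paper 49 × 0.18 = 8.82
  Fieldwork 81 × 0.11 = 8.91
Sum = 64.49
64.49 is ≥ 63.5 and < 77.5 → Credit

Credit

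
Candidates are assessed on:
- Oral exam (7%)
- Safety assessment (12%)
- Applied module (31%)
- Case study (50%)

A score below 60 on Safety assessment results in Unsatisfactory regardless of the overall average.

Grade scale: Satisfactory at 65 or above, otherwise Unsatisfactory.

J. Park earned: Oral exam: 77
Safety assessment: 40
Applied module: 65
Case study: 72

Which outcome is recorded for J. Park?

Safety assessment score 40 < 60: minimum not met.
Weighted total:
  Oral exam 77 × 0.07 = 5.39
  Safety assessment 40 × 0.12 = 4.8
  Applied module 65 × 0.31 = 20.15
  Case study 72 × 0.5 = 36
Sum = 66.34
Because the Safety assessment minimum was not met, the result is Unsatisfactory.

Unsatisfactory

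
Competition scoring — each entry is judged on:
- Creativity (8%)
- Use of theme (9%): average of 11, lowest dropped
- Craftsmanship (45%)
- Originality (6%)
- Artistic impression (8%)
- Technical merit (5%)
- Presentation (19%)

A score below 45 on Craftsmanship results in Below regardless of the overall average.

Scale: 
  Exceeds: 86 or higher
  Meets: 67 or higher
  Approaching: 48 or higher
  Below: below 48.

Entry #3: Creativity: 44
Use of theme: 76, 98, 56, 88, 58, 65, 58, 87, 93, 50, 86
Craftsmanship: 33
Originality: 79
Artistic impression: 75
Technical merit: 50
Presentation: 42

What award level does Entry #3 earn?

Use of theme: drop 50 → average of remaining 10 = 765/10 = 76.5
Craftsmanship score 33 < 45: minimum not met.
Weighted total:
  Creativity 44 × 0.08 = 3.52
  Use of theme 76.5 × 0.09 = 6.885
  Craftsmanship 33 × 0.45 = 14.85
  Originality 79 × 0.06 = 4.74
  Artistic impression 75 × 0.08 = 6
  Technical merit 50 × 0.05 = 2.5
  Presentation 42 × 0.19 = 7.98
Sum = 46.475
Because the Craftsmanship minimum was not met, the result is Below.

Below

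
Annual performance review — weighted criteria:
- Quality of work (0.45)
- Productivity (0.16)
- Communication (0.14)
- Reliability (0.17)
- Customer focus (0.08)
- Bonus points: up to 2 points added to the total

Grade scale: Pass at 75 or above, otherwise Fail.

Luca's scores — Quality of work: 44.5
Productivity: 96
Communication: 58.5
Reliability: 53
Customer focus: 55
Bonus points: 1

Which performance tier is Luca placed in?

Weighted total:
  Quality of work 44.5 × 0.45 = 20.025
  Productivity 96 × 0.16 = 15.36
  Communication 58.5 × 0.14 = 8.19
  Reliability 53 × 0.17 = 9.01
  Customer focus 55 × 0.08 = 4.4
Sum = 56.985
Bonus points: 56.985 + 1 = 57.985
57.985 < 75 → Fail

Fail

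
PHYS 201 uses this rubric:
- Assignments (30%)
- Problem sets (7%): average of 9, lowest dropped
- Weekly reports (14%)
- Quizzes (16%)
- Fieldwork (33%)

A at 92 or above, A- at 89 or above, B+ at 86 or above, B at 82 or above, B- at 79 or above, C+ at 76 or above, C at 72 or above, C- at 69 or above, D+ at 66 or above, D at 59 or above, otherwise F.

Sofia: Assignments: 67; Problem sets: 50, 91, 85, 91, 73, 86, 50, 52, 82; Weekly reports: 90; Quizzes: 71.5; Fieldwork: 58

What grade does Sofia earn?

D+

Problem sets: drop 50 → average of remaining 8 = 610/8 = 76.25
Weighted total:
  Assignments 67 × 0.3 = 20.1
  Problem sets 76.25 × 0.07 = 5.3375
  Weekly reports 90 × 0.14 = 12.6
  Quizzes 71.5 × 0.16 = 11.44
  Fieldwork 58 × 0.33 = 19.14
Sum = 68.6175
68.6175 is ≥ 66 and < 69 → D+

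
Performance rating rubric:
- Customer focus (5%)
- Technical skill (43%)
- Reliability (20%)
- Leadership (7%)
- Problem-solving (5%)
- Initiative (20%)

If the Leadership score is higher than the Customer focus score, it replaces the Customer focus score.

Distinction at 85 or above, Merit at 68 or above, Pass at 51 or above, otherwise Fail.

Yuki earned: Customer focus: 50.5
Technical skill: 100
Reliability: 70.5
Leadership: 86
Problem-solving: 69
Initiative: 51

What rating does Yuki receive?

Leadership (86) > Customer focus (50.5), so Customer focus counts as 86.
Weighted total:
  Customer focus 86 × 0.05 = 4.3
  Technical skill 100 × 0.43 = 43
  Reliability 70.5 × 0.2 = 14.1
  Leadership 86 × 0.07 = 6.02
  Problem-solving 69 × 0.05 = 3.45
  Initiative 51 × 0.2 = 10.2
Sum = 81.07
81.07 is ≥ 68 and < 85 → Merit

Merit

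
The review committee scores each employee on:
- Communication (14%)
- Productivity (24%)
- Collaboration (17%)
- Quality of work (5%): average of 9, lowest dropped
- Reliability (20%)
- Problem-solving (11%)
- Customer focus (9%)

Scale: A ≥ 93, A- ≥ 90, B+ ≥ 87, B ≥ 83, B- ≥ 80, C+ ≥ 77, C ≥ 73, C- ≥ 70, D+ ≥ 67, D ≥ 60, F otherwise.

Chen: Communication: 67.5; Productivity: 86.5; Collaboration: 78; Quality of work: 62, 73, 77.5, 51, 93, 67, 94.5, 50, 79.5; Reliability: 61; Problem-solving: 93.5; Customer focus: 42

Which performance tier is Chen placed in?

Quality of work: drop 50 → average of remaining 8 = 597.5/8 = 74.6875
Weighted total:
  Communication 67.5 × 0.14 = 9.45
  Productivity 86.5 × 0.24 = 20.76
  Collaboration 78 × 0.17 = 13.26
  Quality of work 74.6875 × 0.05 = 3.734375
  Reliability 61 × 0.2 = 12.2
  Problem-solving 93.5 × 0.11 = 10.285
  Customer focus 42 × 0.09 = 3.78
Sum = 73.469375
73.469375 is ≥ 73 and < 77 → C

C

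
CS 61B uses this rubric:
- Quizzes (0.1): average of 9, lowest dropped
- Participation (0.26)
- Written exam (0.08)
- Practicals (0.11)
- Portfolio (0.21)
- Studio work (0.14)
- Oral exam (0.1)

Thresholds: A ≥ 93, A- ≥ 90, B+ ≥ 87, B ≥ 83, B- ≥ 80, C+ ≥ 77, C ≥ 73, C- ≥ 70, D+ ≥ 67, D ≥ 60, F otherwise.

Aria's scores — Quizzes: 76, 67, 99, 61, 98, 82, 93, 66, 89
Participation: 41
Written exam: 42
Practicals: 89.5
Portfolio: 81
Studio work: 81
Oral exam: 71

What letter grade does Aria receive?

D+

Quizzes: drop 61 → average of remaining 8 = 670/8 = 83.75
Weighted total:
  Quizzes 83.75 × 0.1 = 8.375
  Participation 41 × 0.26 = 10.66
  Written exam 42 × 0.08 = 3.36
  Practicals 89.5 × 0.11 = 9.845
  Portfolio 81 × 0.21 = 17.01
  Studio work 81 × 0.14 = 11.34
  Oral exam 71 × 0.1 = 7.1
Sum = 67.69
67.69 is ≥ 67 and < 70 → D+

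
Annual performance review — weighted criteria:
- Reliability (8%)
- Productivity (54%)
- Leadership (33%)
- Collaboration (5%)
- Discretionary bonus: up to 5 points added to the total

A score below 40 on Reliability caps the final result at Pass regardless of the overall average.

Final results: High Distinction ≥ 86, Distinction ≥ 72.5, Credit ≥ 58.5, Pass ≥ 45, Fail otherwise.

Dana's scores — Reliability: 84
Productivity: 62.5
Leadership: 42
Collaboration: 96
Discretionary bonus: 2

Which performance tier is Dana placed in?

Credit

Reliability score 84 ≥ 40: minimum met.
Weighted total:
  Reliability 84 × 0.08 = 6.72
  Productivity 62.5 × 0.54 = 33.75
  Leadership 42 × 0.33 = 13.86
  Collaboration 96 × 0.05 = 4.8
Sum = 59.13
Discretionary bonus: 59.13 + 2 = 61.13
61.13 is ≥ 58.5 and < 72.5 → Credit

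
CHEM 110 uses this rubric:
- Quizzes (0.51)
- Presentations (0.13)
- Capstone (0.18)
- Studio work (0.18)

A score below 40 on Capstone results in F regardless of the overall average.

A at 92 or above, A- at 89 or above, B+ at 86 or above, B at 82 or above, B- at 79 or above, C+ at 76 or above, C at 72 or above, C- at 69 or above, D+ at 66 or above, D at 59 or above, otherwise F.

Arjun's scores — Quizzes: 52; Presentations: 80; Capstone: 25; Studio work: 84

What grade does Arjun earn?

Capstone score 25 < 40: minimum not met.
Weighted total:
  Quizzes 52 × 0.51 = 26.52
  Presentations 80 × 0.13 = 10.4
  Capstone 25 × 0.18 = 4.5
  Studio work 84 × 0.18 = 15.12
Sum = 56.54
Because the Capstone minimum was not met, the result is F.

F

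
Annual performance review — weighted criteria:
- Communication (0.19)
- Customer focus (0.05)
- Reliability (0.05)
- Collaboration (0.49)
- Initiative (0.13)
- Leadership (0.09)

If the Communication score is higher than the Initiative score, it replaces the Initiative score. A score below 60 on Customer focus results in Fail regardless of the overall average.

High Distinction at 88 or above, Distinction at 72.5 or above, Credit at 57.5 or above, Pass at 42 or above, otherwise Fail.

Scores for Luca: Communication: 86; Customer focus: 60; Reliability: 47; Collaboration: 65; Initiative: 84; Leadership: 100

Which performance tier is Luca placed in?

Communication (86) > Initiative (84), so Initiative counts as 86.
Customer focus score 60 ≥ 60: minimum met.
Weighted total:
  Communication 86 × 0.19 = 16.34
  Customer focus 60 × 0.05 = 3
  Reliability 47 × 0.05 = 2.35
  Collaboration 65 × 0.49 = 31.85
  Initiative 86 × 0.13 = 11.18
  Leadership 100 × 0.09 = 9
Sum = 73.72
73.72 is ≥ 72.5 and < 88 → Distinction

Distinction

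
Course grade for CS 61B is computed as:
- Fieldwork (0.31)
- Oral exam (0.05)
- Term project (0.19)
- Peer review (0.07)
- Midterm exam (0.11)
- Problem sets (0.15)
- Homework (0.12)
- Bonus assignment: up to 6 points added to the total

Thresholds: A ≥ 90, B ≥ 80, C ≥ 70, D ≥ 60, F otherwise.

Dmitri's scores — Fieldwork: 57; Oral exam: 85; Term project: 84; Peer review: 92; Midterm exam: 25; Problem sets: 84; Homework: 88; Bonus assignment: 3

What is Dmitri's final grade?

C

Weighted total:
  Fieldwork 57 × 0.31 = 17.67
  Oral exam 85 × 0.05 = 4.25
  Term project 84 × 0.19 = 15.96
  Peer review 92 × 0.07 = 6.44
  Midterm exam 25 × 0.11 = 2.75
  Problem sets 84 × 0.15 = 12.6
  Homework 88 × 0.12 = 10.56
Sum = 70.23
Bonus assignment: 70.23 + 3 = 73.23
73.23 is ≥ 70 and < 80 → C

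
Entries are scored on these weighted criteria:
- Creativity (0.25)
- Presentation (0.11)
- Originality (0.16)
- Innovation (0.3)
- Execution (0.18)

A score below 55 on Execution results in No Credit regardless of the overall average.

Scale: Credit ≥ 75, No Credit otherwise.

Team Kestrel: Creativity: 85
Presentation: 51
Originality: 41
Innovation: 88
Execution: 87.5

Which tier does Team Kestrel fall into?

Execution score 87.5 ≥ 55: minimum met.
Weighted total:
  Creativity 85 × 0.25 = 21.25
  Presentation 51 × 0.11 = 5.61
  Originality 41 × 0.16 = 6.56
  Innovation 88 × 0.3 = 26.4
  Execution 87.5 × 0.18 = 15.75
Sum = 75.57
75.57 ≥ 75 → Credit

Credit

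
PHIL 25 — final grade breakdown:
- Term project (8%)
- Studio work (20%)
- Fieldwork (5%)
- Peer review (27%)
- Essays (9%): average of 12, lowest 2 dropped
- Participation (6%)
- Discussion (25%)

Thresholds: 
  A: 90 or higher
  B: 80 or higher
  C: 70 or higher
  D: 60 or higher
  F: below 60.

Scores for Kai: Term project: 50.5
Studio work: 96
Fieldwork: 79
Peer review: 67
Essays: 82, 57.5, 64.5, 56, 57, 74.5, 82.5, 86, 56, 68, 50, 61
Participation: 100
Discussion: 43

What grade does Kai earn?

Essays: drop 50, 56 → average of remaining 10 = 689/10 = 68.9
Weighted total:
  Term project 50.5 × 0.08 = 4.04
  Studio work 96 × 0.2 = 19.2
  Fieldwork 79 × 0.05 = 3.95
  Peer review 67 × 0.27 = 18.09
  Essays 68.9 × 0.09 = 6.201
  Participation 100 × 0.06 = 6
  Discussion 43 × 0.25 = 10.75
Sum = 68.231
68.231 is ≥ 60 and < 70 → D

D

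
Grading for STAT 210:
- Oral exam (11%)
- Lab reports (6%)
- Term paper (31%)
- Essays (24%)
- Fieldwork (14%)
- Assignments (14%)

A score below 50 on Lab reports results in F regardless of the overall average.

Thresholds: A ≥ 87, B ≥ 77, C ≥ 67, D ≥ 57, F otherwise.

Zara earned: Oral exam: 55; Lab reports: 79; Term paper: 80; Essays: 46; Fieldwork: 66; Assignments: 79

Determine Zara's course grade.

Lab reports score 79 ≥ 50: minimum met.
Weighted total:
  Oral exam 55 × 0.11 = 6.05
  Lab reports 79 × 0.06 = 4.74
  Term paper 80 × 0.31 = 24.8
  Essays 46 × 0.24 = 11.04
  Fieldwork 66 × 0.14 = 9.24
  Assignments 79 × 0.14 = 11.06
Sum = 66.93
66.93 is ≥ 57 and < 67 → D

D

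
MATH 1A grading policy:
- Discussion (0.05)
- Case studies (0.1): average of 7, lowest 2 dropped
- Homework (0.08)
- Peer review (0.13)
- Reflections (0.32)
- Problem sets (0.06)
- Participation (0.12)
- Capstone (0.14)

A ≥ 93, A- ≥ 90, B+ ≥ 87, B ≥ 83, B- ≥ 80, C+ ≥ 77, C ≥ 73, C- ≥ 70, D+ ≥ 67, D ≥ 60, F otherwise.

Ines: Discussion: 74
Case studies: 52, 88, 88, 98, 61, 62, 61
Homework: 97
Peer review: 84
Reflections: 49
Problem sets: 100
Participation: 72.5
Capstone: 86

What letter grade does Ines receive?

C-

Case studies: drop 52, 61 → average of remaining 5 = 397/5 = 79.4
Weighted total:
  Discussion 74 × 0.05 = 3.7
  Case studies 79.4 × 0.1 = 7.94
  Homework 97 × 0.08 = 7.76
  Peer review 84 × 0.13 = 10.92
  Reflections 49 × 0.32 = 15.68
  Problem sets 100 × 0.06 = 6
  Participation 72.5 × 0.12 = 8.7
  Capstone 86 × 0.14 = 12.04
Sum = 72.74
72.74 is ≥ 70 and < 73 → C-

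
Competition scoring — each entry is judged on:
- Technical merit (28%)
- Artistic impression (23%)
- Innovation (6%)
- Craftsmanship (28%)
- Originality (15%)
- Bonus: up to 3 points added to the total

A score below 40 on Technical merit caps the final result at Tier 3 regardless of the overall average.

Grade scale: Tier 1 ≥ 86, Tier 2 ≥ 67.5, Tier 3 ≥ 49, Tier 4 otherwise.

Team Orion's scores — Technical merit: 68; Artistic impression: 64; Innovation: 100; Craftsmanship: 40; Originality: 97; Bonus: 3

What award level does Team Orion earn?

Tier 2

Technical merit score 68 ≥ 40: minimum met.
Weighted total:
  Technical merit 68 × 0.28 = 19.04
  Artistic impression 64 × 0.23 = 14.72
  Innovation 100 × 0.06 = 6
  Craftsmanship 40 × 0.28 = 11.2
  Originality 97 × 0.15 = 14.55
Sum = 65.51
Bonus: 65.51 + 3 = 68.51
68.51 is ≥ 67.5 and < 86 → Tier 2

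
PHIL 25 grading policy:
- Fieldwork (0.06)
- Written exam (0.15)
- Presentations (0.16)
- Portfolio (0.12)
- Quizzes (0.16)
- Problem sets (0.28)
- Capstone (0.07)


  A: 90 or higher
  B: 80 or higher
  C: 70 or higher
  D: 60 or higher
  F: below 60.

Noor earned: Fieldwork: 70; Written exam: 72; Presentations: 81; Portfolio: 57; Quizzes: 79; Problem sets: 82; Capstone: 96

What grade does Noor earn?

Weighted total:
  Fieldwork 70 × 0.06 = 4.2
  Written exam 72 × 0.15 = 10.8
  Presentations 81 × 0.16 = 12.96
  Portfolio 57 × 0.12 = 6.84
  Quizzes 79 × 0.16 = 12.64
  Problem sets 82 × 0.28 = 22.96
  Capstone 96 × 0.07 = 6.72
Sum = 77.12
77.12 is ≥ 70 and < 80 → C

C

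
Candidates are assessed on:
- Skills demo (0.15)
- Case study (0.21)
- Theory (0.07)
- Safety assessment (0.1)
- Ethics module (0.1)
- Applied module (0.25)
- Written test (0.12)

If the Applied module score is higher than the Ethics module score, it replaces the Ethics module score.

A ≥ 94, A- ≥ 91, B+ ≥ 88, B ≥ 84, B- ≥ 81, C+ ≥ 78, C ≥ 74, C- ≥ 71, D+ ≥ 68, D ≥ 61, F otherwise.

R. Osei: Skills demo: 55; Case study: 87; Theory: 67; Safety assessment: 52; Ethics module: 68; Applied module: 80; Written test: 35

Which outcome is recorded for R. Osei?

D+

Applied module (80) > Ethics module (68), so Ethics module counts as 80.
Weighted total:
  Skills demo 55 × 0.15 = 8.25
  Case study 87 × 0.21 = 18.27
  Theory 67 × 0.07 = 4.69
  Safety assessment 52 × 0.1 = 5.2
  Ethics module 80 × 0.1 = 8
  Applied module 80 × 0.25 = 20
  Written test 35 × 0.12 = 4.2
Sum = 68.61
68.61 is ≥ 68 and < 71 → D+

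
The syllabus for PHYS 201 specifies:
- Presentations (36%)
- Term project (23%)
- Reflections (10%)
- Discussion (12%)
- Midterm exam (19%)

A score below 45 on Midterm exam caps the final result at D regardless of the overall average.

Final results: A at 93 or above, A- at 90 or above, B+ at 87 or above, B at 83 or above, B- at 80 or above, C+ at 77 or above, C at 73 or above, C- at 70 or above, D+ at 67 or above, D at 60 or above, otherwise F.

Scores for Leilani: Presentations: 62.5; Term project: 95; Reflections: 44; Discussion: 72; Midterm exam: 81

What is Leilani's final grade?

C-

Midterm exam score 81 ≥ 45: minimum met.
Weighted total:
  Presentations 62.5 × 0.36 = 22.5
  Term project 95 × 0.23 = 21.85
  Reflections 44 × 0.1 = 4.4
  Discussion 72 × 0.12 = 8.64
  Midterm exam 81 × 0.19 = 15.39
Sum = 72.78
72.78 is ≥ 70 and < 73 → C-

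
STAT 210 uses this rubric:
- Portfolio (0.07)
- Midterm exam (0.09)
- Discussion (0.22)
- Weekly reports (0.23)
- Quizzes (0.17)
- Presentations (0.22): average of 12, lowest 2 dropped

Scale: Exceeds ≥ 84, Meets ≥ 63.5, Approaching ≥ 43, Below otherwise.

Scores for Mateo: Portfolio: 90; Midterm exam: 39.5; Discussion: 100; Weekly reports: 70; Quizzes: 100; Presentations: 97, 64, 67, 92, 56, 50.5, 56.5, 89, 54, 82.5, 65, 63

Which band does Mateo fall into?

Presentations: drop 50.5, 54 → average of remaining 10 = 732/10 = 73.2
Weighted total:
  Portfolio 90 × 0.07 = 6.3
  Midterm exam 39.5 × 0.09 = 3.555
  Discussion 100 × 0.22 = 22
  Weekly reports 70 × 0.23 = 16.1
  Quizzes 100 × 0.17 = 17
  Presentations 73.2 × 0.22 = 16.104
Sum = 81.059
81.059 is ≥ 63.5 and < 84 → Meets

Meets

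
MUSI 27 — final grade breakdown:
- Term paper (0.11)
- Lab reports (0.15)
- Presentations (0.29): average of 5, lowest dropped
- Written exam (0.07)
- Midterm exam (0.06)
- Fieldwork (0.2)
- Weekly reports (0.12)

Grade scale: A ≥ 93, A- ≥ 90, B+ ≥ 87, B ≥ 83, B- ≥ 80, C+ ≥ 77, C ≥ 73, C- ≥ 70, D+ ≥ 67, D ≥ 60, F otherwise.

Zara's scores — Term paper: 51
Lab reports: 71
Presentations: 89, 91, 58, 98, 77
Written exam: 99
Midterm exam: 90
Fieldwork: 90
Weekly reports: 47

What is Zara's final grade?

Presentations: drop 58 → average of remaining 4 = 355/4 = 88.75
Weighted total:
  Term paper 51 × 0.11 = 5.61
  Lab reports 71 × 0.15 = 10.65
  Presentations 88.75 × 0.29 = 25.7375
  Written exam 99 × 0.07 = 6.93
  Midterm exam 90 × 0.06 = 5.4
  Fieldwork 90 × 0.2 = 18
  Weekly reports 47 × 0.12 = 5.64
Sum = 77.9675
77.9675 is ≥ 77 and < 80 → C+

C+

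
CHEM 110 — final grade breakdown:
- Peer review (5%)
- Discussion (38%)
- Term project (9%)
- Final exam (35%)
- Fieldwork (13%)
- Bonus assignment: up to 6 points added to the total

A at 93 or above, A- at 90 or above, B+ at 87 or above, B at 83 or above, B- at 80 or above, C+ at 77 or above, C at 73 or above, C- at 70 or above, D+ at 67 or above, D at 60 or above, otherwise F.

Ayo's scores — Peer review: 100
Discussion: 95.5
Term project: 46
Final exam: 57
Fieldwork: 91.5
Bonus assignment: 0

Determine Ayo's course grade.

Weighted total:
  Peer review 100 × 0.05 = 5
  Discussion 95.5 × 0.38 = 36.29
  Term project 46 × 0.09 = 4.14
  Final exam 57 × 0.35 = 19.95
  Fieldwork 91.5 × 0.13 = 11.895
Sum = 77.275
Bonus assignment: 77.275 + 0 = 77.275
77.275 is ≥ 77 and < 80 → C+

C+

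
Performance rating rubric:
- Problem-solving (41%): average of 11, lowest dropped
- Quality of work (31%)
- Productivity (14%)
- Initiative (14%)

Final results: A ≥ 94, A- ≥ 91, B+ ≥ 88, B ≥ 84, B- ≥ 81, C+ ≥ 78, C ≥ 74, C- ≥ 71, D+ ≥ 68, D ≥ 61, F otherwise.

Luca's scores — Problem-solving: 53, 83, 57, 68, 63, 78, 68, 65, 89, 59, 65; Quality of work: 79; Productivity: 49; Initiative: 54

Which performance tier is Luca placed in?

D

Problem-solving: drop 53 → average of remaining 10 = 695/10 = 69.5
Weighted total:
  Problem-solving 69.5 × 0.41 = 28.495
  Quality of work 79 × 0.31 = 24.49
  Productivity 49 × 0.14 = 6.86
  Initiative 54 × 0.14 = 7.56
Sum = 67.405
67.405 is ≥ 61 and < 68 → D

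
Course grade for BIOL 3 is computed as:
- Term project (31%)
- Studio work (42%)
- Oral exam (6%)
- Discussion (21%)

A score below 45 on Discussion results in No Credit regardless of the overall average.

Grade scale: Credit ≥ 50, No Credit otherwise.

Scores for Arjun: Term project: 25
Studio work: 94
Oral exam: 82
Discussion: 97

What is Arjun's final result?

Discussion score 97 ≥ 45: minimum met.
Weighted total:
  Term project 25 × 0.31 = 7.75
  Studio work 94 × 0.42 = 39.48
  Oral exam 82 × 0.06 = 4.92
  Discussion 97 × 0.21 = 20.37
Sum = 72.52
72.52 ≥ 50 → Credit

Credit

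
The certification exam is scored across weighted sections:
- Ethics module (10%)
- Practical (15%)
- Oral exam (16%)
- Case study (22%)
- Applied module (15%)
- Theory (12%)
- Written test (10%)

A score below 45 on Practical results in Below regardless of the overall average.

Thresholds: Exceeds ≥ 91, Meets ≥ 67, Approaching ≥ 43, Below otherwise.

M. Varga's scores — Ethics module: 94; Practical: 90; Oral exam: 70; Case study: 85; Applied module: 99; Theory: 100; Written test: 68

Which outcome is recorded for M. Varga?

Meets

Practical score 90 ≥ 45: minimum met.
Weighted total:
  Ethics module 94 × 0.1 = 9.4
  Practical 90 × 0.15 = 13.5
  Oral exam 70 × 0.16 = 11.2
  Case study 85 × 0.22 = 18.7
  Applied module 99 × 0.15 = 14.85
  Theory 100 × 0.12 = 12
  Written test 68 × 0.1 = 6.8
Sum = 86.45
86.45 is ≥ 67 and < 91 → Meets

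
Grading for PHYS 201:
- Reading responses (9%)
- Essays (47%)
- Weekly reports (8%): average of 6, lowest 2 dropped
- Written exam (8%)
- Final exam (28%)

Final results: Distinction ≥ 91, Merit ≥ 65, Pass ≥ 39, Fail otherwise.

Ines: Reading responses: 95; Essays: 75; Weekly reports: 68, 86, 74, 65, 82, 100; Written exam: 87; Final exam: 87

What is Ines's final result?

Weekly reports: drop 65, 68 → average of remaining 4 = 342/4 = 85.5
Weighted total:
  Reading responses 95 × 0.09 = 8.55
  Essays 75 × 0.47 = 35.25
  Weekly reports 85.5 × 0.08 = 6.84
  Written exam 87 × 0.08 = 6.96
  Final exam 87 × 0.28 = 24.36
Sum = 81.96
81.96 is ≥ 65 and < 91 → Merit

Merit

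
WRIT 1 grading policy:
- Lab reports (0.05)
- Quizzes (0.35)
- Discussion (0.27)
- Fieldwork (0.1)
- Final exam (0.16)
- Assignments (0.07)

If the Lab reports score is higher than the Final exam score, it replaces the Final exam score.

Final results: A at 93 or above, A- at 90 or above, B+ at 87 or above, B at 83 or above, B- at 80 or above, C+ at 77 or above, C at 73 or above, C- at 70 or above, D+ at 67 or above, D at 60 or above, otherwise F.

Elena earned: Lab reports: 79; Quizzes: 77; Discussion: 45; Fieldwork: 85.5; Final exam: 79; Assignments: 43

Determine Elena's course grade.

D+

Lab reports (79) ≤ Final exam (79), so Final exam stays at 79.
Weighted total:
  Lab reports 79 × 0.05 = 3.95
  Quizzes 77 × 0.35 = 26.95
  Discussion 45 × 0.27 = 12.15
  Fieldwork 85.5 × 0.1 = 8.55
  Final exam 79 × 0.16 = 12.64
  Assignments 43 × 0.07 = 3.01
Sum = 67.25
67.25 is ≥ 67 and < 70 → D+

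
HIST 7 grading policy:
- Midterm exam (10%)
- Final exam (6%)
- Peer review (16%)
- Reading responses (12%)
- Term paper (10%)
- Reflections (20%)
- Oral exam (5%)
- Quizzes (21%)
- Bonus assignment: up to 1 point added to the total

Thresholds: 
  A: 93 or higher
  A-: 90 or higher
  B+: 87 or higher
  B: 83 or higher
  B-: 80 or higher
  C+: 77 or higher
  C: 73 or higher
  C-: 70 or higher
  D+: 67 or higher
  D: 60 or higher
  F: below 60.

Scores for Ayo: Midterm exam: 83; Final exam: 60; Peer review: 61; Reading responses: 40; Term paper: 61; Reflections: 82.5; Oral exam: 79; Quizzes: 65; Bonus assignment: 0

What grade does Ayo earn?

D

Weighted total:
  Midterm exam 83 × 0.1 = 8.3
  Final exam 60 × 0.06 = 3.6
  Peer review 61 × 0.16 = 9.76
  Reading responses 40 × 0.12 = 4.8
  Term paper 61 × 0.1 = 6.1
  Reflections 82.5 × 0.2 = 16.5
  Oral exam 79 × 0.05 = 3.95
  Quizzes 65 × 0.21 = 13.65
Sum = 66.66
Bonus assignment: 66.66 + 0 = 66.66
66.66 is ≥ 60 and < 67 → D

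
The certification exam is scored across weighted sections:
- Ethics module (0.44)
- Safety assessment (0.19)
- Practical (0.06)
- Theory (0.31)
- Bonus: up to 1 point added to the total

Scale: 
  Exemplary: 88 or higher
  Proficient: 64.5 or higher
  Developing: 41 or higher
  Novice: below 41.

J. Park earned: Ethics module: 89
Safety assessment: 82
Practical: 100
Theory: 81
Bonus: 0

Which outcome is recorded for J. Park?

Weighted total:
  Ethics module 89 × 0.44 = 39.16
  Safety assessment 82 × 0.19 = 15.58
  Practical 100 × 0.06 = 6
  Theory 81 × 0.31 = 25.11
Sum = 85.85
Bonus: 85.85 + 0 = 85.85
85.85 is ≥ 64.5 and < 88 → Proficient

Proficient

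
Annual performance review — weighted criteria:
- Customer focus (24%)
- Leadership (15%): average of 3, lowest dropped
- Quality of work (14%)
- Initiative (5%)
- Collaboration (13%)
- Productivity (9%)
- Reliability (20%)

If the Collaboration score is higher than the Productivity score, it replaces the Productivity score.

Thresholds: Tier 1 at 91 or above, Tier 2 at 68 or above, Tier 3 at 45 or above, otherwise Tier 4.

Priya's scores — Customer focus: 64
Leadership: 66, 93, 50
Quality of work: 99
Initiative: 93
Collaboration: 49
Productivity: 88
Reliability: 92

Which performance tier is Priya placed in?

Leadership: drop 50 → average of remaining 2 = 159/2 = 79.5
Collaboration (49) ≤ Productivity (88), so Productivity stays at 88.
Weighted total:
  Customer focus 64 × 0.24 = 15.36
  Leadership 79.5 × 0.15 = 11.925
  Quality of work 99 × 0.14 = 13.86
  Initiative 93 × 0.05 = 4.65
  Collaboration 49 × 0.13 = 6.37
  Productivity 88 × 0.09 = 7.92
  Reliability 92 × 0.2 = 18.4
Sum = 78.485
78.485 is ≥ 68 and < 91 → Tier 2

Tier 2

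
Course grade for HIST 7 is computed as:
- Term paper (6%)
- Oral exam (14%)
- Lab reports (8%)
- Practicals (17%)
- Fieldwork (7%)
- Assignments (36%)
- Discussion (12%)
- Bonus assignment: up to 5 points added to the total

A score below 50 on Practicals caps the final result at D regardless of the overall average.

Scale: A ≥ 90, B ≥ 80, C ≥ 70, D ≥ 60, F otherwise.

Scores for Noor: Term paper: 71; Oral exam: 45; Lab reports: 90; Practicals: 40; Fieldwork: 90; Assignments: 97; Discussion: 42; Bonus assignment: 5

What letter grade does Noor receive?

D

Practicals score 40 < 50: minimum not met.
Weighted total:
  Term paper 71 × 0.06 = 4.26
  Oral exam 45 × 0.14 = 6.3
  Lab reports 90 × 0.08 = 7.2
  Practicals 40 × 0.17 = 6.8
  Fieldwork 90 × 0.07 = 6.3
  Assignments 97 × 0.36 = 34.92
  Discussion 42 × 0.12 = 5.04
Sum = 70.82
Bonus assignment: 70.82 + 5 = 75.82
75.82 would be C; cap at D applies → D.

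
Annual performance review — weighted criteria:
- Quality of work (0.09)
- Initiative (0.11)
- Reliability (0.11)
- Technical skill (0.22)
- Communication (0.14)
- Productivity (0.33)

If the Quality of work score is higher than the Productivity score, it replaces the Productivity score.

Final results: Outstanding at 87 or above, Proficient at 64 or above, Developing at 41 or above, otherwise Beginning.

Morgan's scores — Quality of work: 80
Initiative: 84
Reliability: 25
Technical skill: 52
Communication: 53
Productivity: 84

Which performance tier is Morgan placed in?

Proficient

Quality of work (80) ≤ Productivity (84), so Productivity stays at 84.
Weighted total:
  Quality of work 80 × 0.09 = 7.2
  Initiative 84 × 0.11 = 9.24
  Reliability 25 × 0.11 = 2.75
  Technical skill 52 × 0.22 = 11.44
  Communication 53 × 0.14 = 7.42
  Productivity 84 × 0.33 = 27.72
Sum = 65.77
65.77 is ≥ 64 and < 87 → Proficient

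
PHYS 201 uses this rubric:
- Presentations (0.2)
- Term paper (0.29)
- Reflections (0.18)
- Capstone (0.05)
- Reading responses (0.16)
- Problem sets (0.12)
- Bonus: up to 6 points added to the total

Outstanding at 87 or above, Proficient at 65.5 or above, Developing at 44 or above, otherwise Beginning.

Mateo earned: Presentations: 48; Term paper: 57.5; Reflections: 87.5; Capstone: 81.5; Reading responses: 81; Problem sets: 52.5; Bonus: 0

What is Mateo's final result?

Developing

Weighted total:
  Presentations 48 × 0.2 = 9.6
  Term paper 57.5 × 0.29 = 16.675
  Reflections 87.5 × 0.18 = 15.75
  Capstone 81.5 × 0.05 = 4.075
  Reading responses 81 × 0.16 = 12.96
  Problem sets 52.5 × 0.12 = 6.3
Sum = 65.36
Bonus: 65.36 + 0 = 65.36
65.36 is ≥ 44 and < 65.5 → Developing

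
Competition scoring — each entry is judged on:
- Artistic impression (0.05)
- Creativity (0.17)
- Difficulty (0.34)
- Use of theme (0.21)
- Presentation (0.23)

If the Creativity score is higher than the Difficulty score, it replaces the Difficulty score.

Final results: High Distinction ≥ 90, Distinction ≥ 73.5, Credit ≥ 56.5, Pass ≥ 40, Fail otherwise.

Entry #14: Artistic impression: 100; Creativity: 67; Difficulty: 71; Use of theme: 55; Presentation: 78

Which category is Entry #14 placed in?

Credit

Creativity (67) ≤ Difficulty (71), so Difficulty stays at 71.
Weighted total:
  Artistic impression 100 × 0.05 = 5
  Creativity 67 × 0.17 = 11.39
  Difficulty 71 × 0.34 = 24.14
  Use of theme 55 × 0.21 = 11.55
  Presentation 78 × 0.23 = 17.94
Sum = 70.02
70.02 is ≥ 56.5 and < 73.5 → Credit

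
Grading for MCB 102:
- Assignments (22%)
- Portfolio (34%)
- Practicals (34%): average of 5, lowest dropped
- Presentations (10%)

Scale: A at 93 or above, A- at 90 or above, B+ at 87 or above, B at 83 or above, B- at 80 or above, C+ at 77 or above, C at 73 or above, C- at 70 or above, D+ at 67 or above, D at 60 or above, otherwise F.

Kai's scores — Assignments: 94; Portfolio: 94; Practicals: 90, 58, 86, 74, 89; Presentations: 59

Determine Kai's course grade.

B+

Practicals: drop 58 → average of remaining 4 = 339/4 = 84.75
Weighted total:
  Assignments 94 × 0.22 = 20.68
  Portfolio 94 × 0.34 = 31.96
  Practicals 84.75 × 0.34 = 28.815
  Presentations 59 × 0.1 = 5.9
Sum = 87.355
87.355 is ≥ 87 and < 90 → B+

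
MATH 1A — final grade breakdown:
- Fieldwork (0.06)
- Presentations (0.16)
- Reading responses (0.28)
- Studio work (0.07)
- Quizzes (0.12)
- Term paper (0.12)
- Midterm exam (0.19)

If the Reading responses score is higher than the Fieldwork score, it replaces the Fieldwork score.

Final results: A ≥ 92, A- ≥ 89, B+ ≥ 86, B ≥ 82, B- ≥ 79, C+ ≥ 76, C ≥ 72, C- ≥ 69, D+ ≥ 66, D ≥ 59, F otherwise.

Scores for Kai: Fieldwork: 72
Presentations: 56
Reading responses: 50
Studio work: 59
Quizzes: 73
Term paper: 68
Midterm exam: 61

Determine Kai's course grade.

D

Reading responses (50) ≤ Fieldwork (72), so Fieldwork stays at 72.
Weighted total:
  Fieldwork 72 × 0.06 = 4.32
  Presentations 56 × 0.16 = 8.96
  Reading responses 50 × 0.28 = 14
  Studio work 59 × 0.07 = 4.13
  Quizzes 73 × 0.12 = 8.76
  Term paper 68 × 0.12 = 8.16
  Midterm exam 61 × 0.19 = 11.59
Sum = 59.92
59.92 is ≥ 59 and < 66 → D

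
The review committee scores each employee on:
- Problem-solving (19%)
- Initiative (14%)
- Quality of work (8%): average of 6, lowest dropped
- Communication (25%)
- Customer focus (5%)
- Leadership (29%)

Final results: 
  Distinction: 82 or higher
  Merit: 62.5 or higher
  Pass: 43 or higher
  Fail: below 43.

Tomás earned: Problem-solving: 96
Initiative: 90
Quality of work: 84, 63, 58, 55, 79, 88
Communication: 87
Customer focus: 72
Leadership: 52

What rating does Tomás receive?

Quality of work: drop 55 → average of remaining 5 = 372/5 = 74.4
Weighted total:
  Problem-solving 96 × 0.19 = 18.24
  Initiative 90 × 0.14 = 12.6
  Quality of work 74.4 × 0.08 = 5.952
  Communication 87 × 0.25 = 21.75
  Customer focus 72 × 0.05 = 3.6
  Leadership 52 × 0.29 = 15.08
Sum = 77.222
77.222 is ≥ 62.5 and < 82 → Merit

Merit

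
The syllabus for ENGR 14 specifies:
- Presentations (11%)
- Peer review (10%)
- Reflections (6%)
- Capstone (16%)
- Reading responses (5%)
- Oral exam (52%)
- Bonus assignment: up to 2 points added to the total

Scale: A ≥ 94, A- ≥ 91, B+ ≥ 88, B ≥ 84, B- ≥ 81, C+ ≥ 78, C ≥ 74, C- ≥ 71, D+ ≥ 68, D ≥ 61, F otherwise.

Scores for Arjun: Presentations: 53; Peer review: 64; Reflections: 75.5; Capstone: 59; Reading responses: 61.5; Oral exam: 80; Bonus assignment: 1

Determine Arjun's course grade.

Weighted total:
  Presentations 53 × 0.11 = 5.83
  Peer review 64 × 0.1 = 6.4
  Reflections 75.5 × 0.06 = 4.53
  Capstone 59 × 0.16 = 9.44
  Reading responses 61.5 × 0.05 = 3.075
  Oral exam 80 × 0.52 = 41.6
Sum = 70.875
Bonus assignment: 70.875 + 1 = 71.875
71.875 is ≥ 71 and < 74 → C-

C-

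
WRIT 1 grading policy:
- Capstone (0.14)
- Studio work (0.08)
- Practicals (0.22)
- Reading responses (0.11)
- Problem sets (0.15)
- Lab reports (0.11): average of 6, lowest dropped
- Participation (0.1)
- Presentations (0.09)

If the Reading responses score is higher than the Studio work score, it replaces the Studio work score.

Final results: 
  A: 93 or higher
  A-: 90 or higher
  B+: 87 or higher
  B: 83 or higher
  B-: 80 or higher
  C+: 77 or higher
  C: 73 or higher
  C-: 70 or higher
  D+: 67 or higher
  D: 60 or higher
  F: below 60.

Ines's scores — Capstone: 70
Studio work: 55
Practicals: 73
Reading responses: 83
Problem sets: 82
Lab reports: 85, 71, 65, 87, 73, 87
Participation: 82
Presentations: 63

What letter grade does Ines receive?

Lab reports: drop 65 → average of remaining 5 = 403/5 = 80.6
Reading responses (83) > Studio work (55), so Studio work counts as 83.
Weighted total:
  Capstone 70 × 0.14 = 9.8
  Studio work 83 × 0.08 = 6.64
  Practicals 73 × 0.22 = 16.06
  Reading responses 83 × 0.11 = 9.13
  Problem sets 82 × 0.15 = 12.3
  Lab reports 80.6 × 0.11 = 8.866
  Participation 82 × 0.1 = 8.2
  Presentations 63 × 0.09 = 5.67
Sum = 76.666
76.666 is ≥ 73 and < 77 → C

C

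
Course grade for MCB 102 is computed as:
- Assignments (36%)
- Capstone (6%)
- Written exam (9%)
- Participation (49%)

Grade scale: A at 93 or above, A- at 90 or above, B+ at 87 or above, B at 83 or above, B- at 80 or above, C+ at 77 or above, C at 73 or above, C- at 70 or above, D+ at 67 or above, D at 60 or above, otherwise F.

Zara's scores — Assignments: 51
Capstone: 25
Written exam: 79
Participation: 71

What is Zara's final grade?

Weighted total:
  Assignments 51 × 0.36 = 18.36
  Capstone 25 × 0.06 = 1.5
  Written exam 79 × 0.09 = 7.11
  Participation 71 × 0.49 = 34.79
Sum = 61.76
61.76 is ≥ 60 and < 67 → D

D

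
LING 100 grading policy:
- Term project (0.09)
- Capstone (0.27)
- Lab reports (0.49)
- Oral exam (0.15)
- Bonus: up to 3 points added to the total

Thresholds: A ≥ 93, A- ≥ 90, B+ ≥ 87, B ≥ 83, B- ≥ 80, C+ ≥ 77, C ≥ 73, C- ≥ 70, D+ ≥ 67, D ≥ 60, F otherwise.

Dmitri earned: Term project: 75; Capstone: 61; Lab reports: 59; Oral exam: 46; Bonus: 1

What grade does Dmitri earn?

Weighted total:
  Term project 75 × 0.09 = 6.75
  Capstone 61 × 0.27 = 16.47
  Lab reports 59 × 0.49 = 28.91
  Oral exam 46 × 0.15 = 6.9
Sum = 59.03
Bonus: 59.03 + 1 = 60.03
60.03 is ≥ 60 and < 67 → D

D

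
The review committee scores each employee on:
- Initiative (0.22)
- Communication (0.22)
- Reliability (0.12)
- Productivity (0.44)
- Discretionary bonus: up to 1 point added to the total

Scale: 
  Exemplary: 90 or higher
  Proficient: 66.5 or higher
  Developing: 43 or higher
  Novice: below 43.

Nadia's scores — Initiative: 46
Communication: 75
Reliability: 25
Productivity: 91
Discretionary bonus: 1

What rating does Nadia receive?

Proficient

Weighted total:
  Initiative 46 × 0.22 = 10.12
  Communication 75 × 0.22 = 16.5
  Reliability 25 × 0.12 = 3
  Productivity 91 × 0.44 = 40.04
Sum = 69.66
Discretionary bonus: 69.66 + 1 = 70.66
70.66 is ≥ 66.5 and < 90 → Proficient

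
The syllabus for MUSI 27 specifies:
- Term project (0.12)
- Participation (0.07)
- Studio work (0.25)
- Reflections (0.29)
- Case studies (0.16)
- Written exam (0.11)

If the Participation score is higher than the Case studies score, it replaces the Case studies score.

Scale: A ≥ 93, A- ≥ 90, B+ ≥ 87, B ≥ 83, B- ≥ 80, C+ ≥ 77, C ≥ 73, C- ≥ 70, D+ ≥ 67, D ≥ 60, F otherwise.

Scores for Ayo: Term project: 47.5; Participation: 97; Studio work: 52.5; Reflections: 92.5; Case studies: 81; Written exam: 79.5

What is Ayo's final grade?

Participation (97) > Case studies (81), so Case studies counts as 97.
Weighted total:
  Term project 47.5 × 0.12 = 5.7
  Participation 97 × 0.07 = 6.79
  Studio work 52.5 × 0.25 = 13.125
  Reflections 92.5 × 0.29 = 26.825
  Case studies 97 × 0.16 = 15.52
  Written exam 79.5 × 0.11 = 8.745
Sum = 76.705
76.705 is ≥ 73 and < 77 → C

C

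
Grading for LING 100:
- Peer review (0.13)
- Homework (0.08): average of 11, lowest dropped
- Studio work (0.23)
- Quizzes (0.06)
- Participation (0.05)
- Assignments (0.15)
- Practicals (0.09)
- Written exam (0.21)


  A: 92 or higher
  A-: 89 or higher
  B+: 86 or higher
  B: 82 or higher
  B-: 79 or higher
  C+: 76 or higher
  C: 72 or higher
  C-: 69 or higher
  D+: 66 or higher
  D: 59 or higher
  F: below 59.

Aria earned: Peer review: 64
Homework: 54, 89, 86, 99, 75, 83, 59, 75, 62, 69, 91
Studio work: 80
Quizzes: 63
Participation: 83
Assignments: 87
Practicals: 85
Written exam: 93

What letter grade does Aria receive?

B-

Homework: drop 54 → average of remaining 10 = 788/10 = 78.8
Weighted total:
  Peer review 64 × 0.13 = 8.32
  Homework 78.8 × 0.08 = 6.304
  Studio work 80 × 0.23 = 18.4
  Quizzes 63 × 0.06 = 3.78
  Participation 83 × 0.05 = 4.15
  Assignments 87 × 0.15 = 13.05
  Practicals 85 × 0.09 = 7.65
  Written exam 93 × 0.21 = 19.53
Sum = 81.184
81.184 is ≥ 79 and < 82 → B-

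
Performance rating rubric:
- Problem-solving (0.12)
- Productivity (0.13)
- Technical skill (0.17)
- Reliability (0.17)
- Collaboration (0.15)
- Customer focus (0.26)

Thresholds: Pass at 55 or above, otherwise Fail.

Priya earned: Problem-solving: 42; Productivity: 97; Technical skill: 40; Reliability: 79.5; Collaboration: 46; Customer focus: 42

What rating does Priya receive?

Weighted total:
  Problem-solving 42 × 0.12 = 5.04
  Productivity 97 × 0.13 = 12.61
  Technical skill 40 × 0.17 = 6.8
  Reliability 79.5 × 0.17 = 13.515
  Collaboration 46 × 0.15 = 6.9
  Customer focus 42 × 0.26 = 10.92
Sum = 55.785
55.785 ≥ 55 → Pass

Pass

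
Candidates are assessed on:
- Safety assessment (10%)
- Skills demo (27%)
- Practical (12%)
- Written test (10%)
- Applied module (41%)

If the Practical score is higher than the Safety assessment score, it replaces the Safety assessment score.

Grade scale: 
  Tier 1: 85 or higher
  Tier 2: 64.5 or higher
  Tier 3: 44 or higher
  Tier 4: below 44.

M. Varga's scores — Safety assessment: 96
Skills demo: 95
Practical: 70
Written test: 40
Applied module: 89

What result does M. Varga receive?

Practical (70) ≤ Safety assessment (96), so Safety assessment stays at 96.
Weighted total:
  Safety assessment 96 × 0.1 = 9.6
  Skills demo 95 × 0.27 = 25.65
  Practical 70 × 0.12 = 8.4
  Written test 40 × 0.1 = 4
  Applied module 89 × 0.41 = 36.49
Sum = 84.14
84.14 is ≥ 64.5 and < 85 → Tier 2

Tier 2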